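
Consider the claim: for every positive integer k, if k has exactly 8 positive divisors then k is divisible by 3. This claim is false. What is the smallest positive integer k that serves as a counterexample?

Check each positive integer k in order until k has exactly 8 positive divisors but k is not divisible by 3.
k = 24: τ(24) = 8; 24 mod 3 = 0.
k = 30: τ(30) = 8; 30 mod 3 = 0.
k = 40: τ(40) = 8; 40 mod 3 = 1.
Hence k = 40 is a counterexample.

k = 40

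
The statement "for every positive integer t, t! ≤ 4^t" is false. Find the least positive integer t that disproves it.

t = 1: t! = 1 and 4^t = 4, so 1 ≤ 4.
t = 2: t! = 2 and 4^t = 16, so 2 ≤ 16.
t = 3: t! = 6 and 4^t = 64, so 6 ≤ 64.
t = 4: t! = 24 and 4^t = 256, so 24 ≤ 256.
t = 5: t! = 120 and 4^t = 1024, so 120 ≤ 1024.
t = 6: t! = 720 and 4^t = 4096, so 720 ≤ 4096.
t = 7: t! = 5040 and 4^t = 16384, so 5040 ≤ 16384.
t = 8: t! = 40320 and 4^t = 65536, so 40320 ≤ 65536.
t = 9: t! = 362880 and 4^t = 262144, so 362880 > 262144.
Thus t = 9 disproves the claim, and no smaller t works.

t = 9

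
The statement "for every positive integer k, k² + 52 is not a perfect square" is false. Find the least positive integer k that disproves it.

Check each positive integer k in order until k² + 52 is a perfect square.
The first 11 eligible values, up to k = 11, all satisfy the conclusion.
k = 12: 12² + 52 = 196 = 14², a perfect square.
Thus k = 12 disproves the claim, and no smaller k works.

k = 12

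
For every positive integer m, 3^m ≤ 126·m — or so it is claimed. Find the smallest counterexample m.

m = 7

A counterexample is any positive integer m such that 3^m > 126·m; we check each in order.
For m = 1, 2, 3, 4, 5, 6 the conclusion holds.
m = 7: 3^m = 2187 and 126·m = 882, so 2187 > 882.
So m = 7 is the smallest counterexample.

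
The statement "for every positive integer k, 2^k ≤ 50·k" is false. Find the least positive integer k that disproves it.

k = 9

A counterexample is any positive integer k such that 2^k > 50·k; we check each in order.
The first 8 eligible values, up to k = 8, all satisfy the conclusion.
k = 9: 2^k = 512 and 50·k = 450, so 512 > 450.
So k = 9 is the smallest counterexample.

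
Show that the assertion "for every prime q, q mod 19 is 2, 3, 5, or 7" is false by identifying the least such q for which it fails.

q = 11

Check each prime q in order until the claim fails.
The first 4 eligible values, up to q = 7, all satisfy the conclusion.
q = 11: 11 mod 19 = 11 — not in {2, 3, 5, 7}.
Hence q = 11 is a counterexample.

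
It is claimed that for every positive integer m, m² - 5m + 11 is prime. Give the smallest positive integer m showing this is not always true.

m = 7

For m = 1, 2, 3, 4, 5, 6 the conclusion holds.
m = 7: m² - 5m + 11 = 25 = 5 × 5, composite.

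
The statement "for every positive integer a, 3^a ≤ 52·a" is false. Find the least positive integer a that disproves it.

A counterexample is any positive integer a such that 3^a > 52·a; we check each in order.
The first 5 eligible values, up to a = 5, all satisfy the conclusion.
a = 6: 3^a = 729 and 52·a = 312, so 729 > 312.

a = 6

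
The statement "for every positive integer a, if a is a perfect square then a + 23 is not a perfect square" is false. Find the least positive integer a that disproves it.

a = 121

We need the least positive integer a for which a is a perfect square but a + 23 is a perfect square.
For a = 1, 4, 9, 16, 25, 36, 49, 64, 81, 100 the conclusion holds.
a = 121: 121 = 11² and 121 + 23 = 144 = 12².
So a = 121 is the smallest counterexample.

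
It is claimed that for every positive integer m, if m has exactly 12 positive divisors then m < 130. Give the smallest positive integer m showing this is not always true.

The first 7 eligible values, up to m = 126, all satisfy the conclusion.
m = 132: τ(132) = 12; 132 ≥ 130.
So m = 132 is the smallest counterexample.

m = 132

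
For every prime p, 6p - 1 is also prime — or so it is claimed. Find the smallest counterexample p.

p = 11

A counterexample is any prime p such that 6p - 1 is not prime; we check each in order.
The first 4 eligible values, up to p = 7, all satisfy the conclusion.
p = 11: 6p - 1 = 65 = 5 × 13, not prime.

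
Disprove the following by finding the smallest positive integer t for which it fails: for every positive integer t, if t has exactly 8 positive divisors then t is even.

Check each positive integer t in order until t has exactly 8 positive divisors but t is odd.
For t = 24, 30, 40, 42, …, 88, 102, 104 the conclusion holds.
t = 105: divisors of 105: 1, 3, 5, 7, 15, 21, 35, 105; 105 is odd.
So t = 105 is the smallest counterexample.

t = 105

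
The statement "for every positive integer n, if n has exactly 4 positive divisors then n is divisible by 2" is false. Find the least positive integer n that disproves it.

n = 15

Check each positive integer n in order until n has exactly 4 positive divisors but n is not divisible by 2.
For n = 6, 8, 10, 14 the conclusion holds.
n = 15: τ(15) = 4; 15 mod 2 = 1.
So n = 15 is the smallest counterexample.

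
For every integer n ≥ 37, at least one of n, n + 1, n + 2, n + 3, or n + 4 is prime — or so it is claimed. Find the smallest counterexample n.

The first 11 eligible values, up to n = 47, all satisfy the conclusion.
n = 48: 48 = 2 × 24; 49 = 7 × 7; 50 = 2 × 25; 51 = 3 × 17; 52 = 2 × 26 — all composite.
Hence n = 48 is a counterexample.

n = 48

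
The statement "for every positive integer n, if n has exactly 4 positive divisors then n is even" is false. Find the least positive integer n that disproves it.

n = 15

We need the least positive integer n for which n has exactly 4 positive divisors but n is odd.
The first 4 eligible values, up to n = 14, all satisfy the conclusion.
n = 15: divisors of 15: 1, 3, 5, 15; 15 is odd.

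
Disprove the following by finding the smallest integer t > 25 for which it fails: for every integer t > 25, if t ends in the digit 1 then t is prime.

t = 51

t = 31: 31 ends in 1 and is prime.
t = 41: 41 ends in 1 and is prime.
t = 51: 51 ends in 1; 51 = 3 × 17, composite.
So t = 51 is the smallest counterexample.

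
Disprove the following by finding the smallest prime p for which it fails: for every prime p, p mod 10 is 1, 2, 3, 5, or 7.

Check each prime p in order until the claim fails.
The first 7 eligible values, up to p = 17, all satisfy the conclusion.
p = 19: 19 mod 10 = 9 — not in {1, 2, 3, 5, 7}.

p = 19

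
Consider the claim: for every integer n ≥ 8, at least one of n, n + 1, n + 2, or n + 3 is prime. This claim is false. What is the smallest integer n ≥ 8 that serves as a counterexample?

n = 24

The first 16 eligible values, up to n = 23, all satisfy the conclusion.
n = 24: 24 = 2 × 12; 25 = 5 × 5; 26 = 2 × 13; 27 = 3 × 9 — all composite.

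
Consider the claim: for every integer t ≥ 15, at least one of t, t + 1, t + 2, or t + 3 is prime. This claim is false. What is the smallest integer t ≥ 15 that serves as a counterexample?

Check each integer t ≥ 15 in order until t, t + 1, t + 2, t + 3 are all composite.
For t = 15, 16, 17, 18, 19, 20, 21, 22, 23 the conclusion holds.
t = 24: 24 = 2 × 12; 25 = 5 × 5; 26 = 2 × 13; 27 = 3 × 9 — all composite.

t = 24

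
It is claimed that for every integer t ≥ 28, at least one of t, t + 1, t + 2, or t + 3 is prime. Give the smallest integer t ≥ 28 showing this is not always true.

t = 32

t = 28: 29 is prime.
t = 29: 29 is prime.
t = 30: 31 is prime.
t = 31: 31 is prime.
t = 32: 32 = 2 × 16; 33 = 3 × 11; 34 = 2 × 17; 35 = 5 × 7 — all composite.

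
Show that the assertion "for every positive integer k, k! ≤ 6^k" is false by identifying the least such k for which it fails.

k = 14

We need the least positive integer k for which k! > 6^k.
For k = 1, 2, 3, 4, …, 11, 12, 13 the conclusion holds.
k = 14: k! = 87178291200 and 6^k = 78364164096, so 87178291200 > 78364164096.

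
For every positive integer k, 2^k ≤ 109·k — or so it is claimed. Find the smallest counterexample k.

Check each positive integer k in order until 2^k > 109·k.
The first 10 eligible values, up to k = 10, all satisfy the conclusion.
k = 11: 2^k = 2048 and 109·k = 1199, so 2048 > 1199.

k = 11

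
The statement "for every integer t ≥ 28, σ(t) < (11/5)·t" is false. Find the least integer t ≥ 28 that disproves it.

t = 30

A counterexample is any integer t ≥ 28 such that the claim fails; we check each in order.
For t = 28, 29 the conclusion holds.
t = 30: σ(30) = 72; 72 ≥ 66.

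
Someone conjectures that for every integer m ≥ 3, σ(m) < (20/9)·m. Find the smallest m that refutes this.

m = 12

Check each integer m ≥ 3 in order until the claim fails.
For m = 3, 4, 5, 6, 7, 8, 9, 10, 11 the conclusion holds.
m = 12: σ(12) = 28; 28 ≥ 80/3.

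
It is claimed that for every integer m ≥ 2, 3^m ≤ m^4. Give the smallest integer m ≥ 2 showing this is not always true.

Check each integer m ≥ 2 in order until 3^m > m^4.
m = 2: 3^m = 9 and m^4 = 16, so 9 ≤ 16.
m = 3: 3^m = 27 and m^4 = 81, so 27 ≤ 81.
m = 4: 3^m = 81 and m^4 = 256, so 81 ≤ 256.
m = 5: 3^m = 243 and m^4 = 625, so 243 ≤ 625.
m = 6: 3^m = 729 and m^4 = 1296, so 729 ≤ 1296.
m = 7: 3^m = 2187 and m^4 = 2401, so 2187 ≤ 2401.
m = 8: 3^m = 6561 and m^4 = 4096, so 6561 > 4096.

m = 8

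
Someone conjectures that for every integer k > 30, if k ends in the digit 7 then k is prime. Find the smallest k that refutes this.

k = 57

We need the least integer k > 30 for which k ends in the digit 7 but k is not prime.
k = 37: 37 ends in 7 and is prime.
k = 47: 47 ends in 7 and is prime.
k = 57: 57 ends in 7; 57 = 3 × 19, composite.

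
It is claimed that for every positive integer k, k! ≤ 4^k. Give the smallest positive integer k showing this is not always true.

A counterexample is any positive integer k such that k! > 4^k; we check each in order.
For k = 1, 2, 3, 4, 5, 6, 7, 8 the conclusion holds.
k = 9: k! = 362880 and 4^k = 262144, so 362880 > 262144.
Hence k = 9 is a counterexample.

k = 9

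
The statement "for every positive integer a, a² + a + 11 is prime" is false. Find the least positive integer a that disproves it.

Check each positive integer a in order until a² + a + 11 is not prime.
For a = 1, 2, 3, 4, 5, 6, 7, 8, 9 the conclusion holds.
a = 10: a² + a + 11 = 121 = 11 × 11, composite.
So a = 10 is the smallest counterexample.

a = 10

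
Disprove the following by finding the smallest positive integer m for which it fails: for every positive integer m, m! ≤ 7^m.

A counterexample is any positive integer m such that m! > 7^m; we check each in order.
The first 16 eligible values, up to m = 16, all satisfy the conclusion.
m = 17: m! = 355687428096000 and 7^m = 232630513987207, so 355687428096000 > 232630513987207.

m = 17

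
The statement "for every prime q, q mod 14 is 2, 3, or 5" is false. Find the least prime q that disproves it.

q = 7

Check each prime q in order until the claim fails.
For q = 2, 3, 5 the conclusion holds.
q = 7: 7 mod 14 = 7 — not in {2, 3, 5}.
Hence q = 7 is a counterexample.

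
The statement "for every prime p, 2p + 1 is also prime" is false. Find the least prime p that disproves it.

A counterexample is any prime p such that 2p + 1 is not prime; we check each in order.
For p = 2, 3, 5 the conclusion holds.
p = 7: 2p + 1 = 15 = 3 × 5, not prime.

p = 7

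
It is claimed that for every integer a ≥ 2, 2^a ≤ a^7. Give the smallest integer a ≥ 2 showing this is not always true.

a = 37

Check each integer a ≥ 2 in order until 2^a > a^7.
The first 35 eligible values, up to a = 36, all satisfy the conclusion.
a = 37: 2^a = 137438953472 and a^7 = 94931877133, so 137438953472 > 94931877133.
So a = 37 is the smallest counterexample.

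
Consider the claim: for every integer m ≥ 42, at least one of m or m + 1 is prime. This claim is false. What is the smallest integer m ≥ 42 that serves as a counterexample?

m = 44

m = 42: 43 is prime.
m = 43: 43 is prime.
m = 44: 44 = 2 × 22; 45 = 3 × 15 — both composite.
Thus m = 44 disproves the claim, and no smaller m works.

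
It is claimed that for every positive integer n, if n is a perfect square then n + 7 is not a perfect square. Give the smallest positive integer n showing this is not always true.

n = 9

Check each positive integer n in order until n is a perfect square but n + 7 is a perfect square.
n = 1: 1 + 7 = 8, not a perfect square.
n = 4: 4 + 7 = 11, not a perfect square.
n = 9: 9 = 3² and 9 + 7 = 16 = 4².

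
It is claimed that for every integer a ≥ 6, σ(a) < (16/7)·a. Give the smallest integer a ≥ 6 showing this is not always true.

a = 12

Check each integer a ≥ 6 in order until the claim fails.
a = 6: σ(6) = 12; 12 < 96/7.
a = 7: σ(7) = 8; 8 < 16.
a = 8: σ(8) = 15; 15 < 128/7.
a = 9: σ(9) = 13; 13 < 144/7.
a = 10: σ(10) = 18; 18 < 160/7.
a = 11: σ(11) = 12; 12 < 176/7.
a = 12: σ(12) = 28; 28 ≥ 192/7.
Hence a = 12 is a counterexample.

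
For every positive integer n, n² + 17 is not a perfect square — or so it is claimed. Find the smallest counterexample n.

n = 8

We need the least positive integer n for which n² + 17 is a perfect square.
The first 7 eligible values, up to n = 7, all satisfy the conclusion.
n = 8: 8² + 17 = 81 = 9², a perfect square.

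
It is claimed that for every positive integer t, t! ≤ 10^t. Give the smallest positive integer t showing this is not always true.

t = 25

For t = 1, 2, 3, 4, …, 22, 23, 24 the conclusion holds.
t = 25: t! = 15511210043330985984000000 and 10^t = 10000000000000000000000000, so 15511210043330985984000000 > 10000000000000000000000000.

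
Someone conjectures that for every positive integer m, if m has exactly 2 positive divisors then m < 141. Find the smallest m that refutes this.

m = 149

The first 34 eligible values, up to m = 139, all satisfy the conclusion.
m = 149: τ(149) = 2; 149 ≥ 141.
Thus m = 149 disproves the claim, and no smaller m works.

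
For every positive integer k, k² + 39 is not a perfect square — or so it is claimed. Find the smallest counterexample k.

Check each positive integer k in order until k² + 39 is a perfect square.
The first 4 eligible values, up to k = 4, all satisfy the conclusion.
k = 5: 5² + 39 = 64 = 8², a perfect square.
Thus k = 5 disproves the claim, and no smaller k works.

k = 5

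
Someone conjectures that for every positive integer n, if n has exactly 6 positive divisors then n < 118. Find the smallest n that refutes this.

n = 124

We need the least positive integer n for which n has exactly 6 positive divisors but the claim fails.
For n = 12, 18, 20, 28, …, 99, 116, 117 the conclusion holds.
n = 124: τ(124) = 6; 124 ≥ 118.
Thus n = 124 disproves the claim, and no smaller n works.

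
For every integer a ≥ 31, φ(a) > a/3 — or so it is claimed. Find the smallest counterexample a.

a = 36

The first 5 eligible values, up to a = 35, all satisfy the conclusion.
a = 36: φ(36) = 12 and 36/3 = 12, so φ(36) ≤ 36/3.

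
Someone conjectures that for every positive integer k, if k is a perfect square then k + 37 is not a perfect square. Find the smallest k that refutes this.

k = 324

Check each positive integer k in order until k is a perfect square but k + 37 is a perfect square.
The first 17 eligible values, up to k = 289, all satisfy the conclusion.
k = 324: 324 = 18² and 324 + 37 = 361 = 19².
Hence k = 324 is a counterexample.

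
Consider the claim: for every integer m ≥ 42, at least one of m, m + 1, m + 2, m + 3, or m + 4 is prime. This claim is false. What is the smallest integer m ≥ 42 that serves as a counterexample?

Check each integer m ≥ 42 in order until m, m + 1, m + 2, m + 3, m + 4 are all composite.
m = 42: 43 is prime.
m = 43: 43 is prime.
m = 44: 47 is prime.
m = 45: 47 is prime.
m = 46: 47 is prime.
m = 47: 47 is prime.
m = 48: 48 = 2 × 24; 49 = 7 × 7; 50 = 2 × 25; 51 = 3 × 17; 52 = 2 × 26 — all composite.
So m = 48 is the smallest counterexample.

m = 48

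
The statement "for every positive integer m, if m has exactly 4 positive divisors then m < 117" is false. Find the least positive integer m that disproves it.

A counterexample is any positive integer m such that m has exactly 4 positive divisors but the claim fails; we check each in order.
For m = 6, 8, 10, 14, …, 106, 111, 115 the conclusion holds.
m = 118: τ(118) = 4; 118 ≥ 117.
So m = 118 is the smallest counterexample.

m = 118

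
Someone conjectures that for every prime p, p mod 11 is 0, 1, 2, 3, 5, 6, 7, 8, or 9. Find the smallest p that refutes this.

p = 37

A counterexample is any prime p such that the claim fails; we check each in order.
The first 11 eligible values, up to p = 31, all satisfy the conclusion.
p = 37: 37 mod 11 = 4 — not in {0, 1, 2, 3, 5, 6, 7, 8, 9}.
So p = 37 is the smallest counterexample.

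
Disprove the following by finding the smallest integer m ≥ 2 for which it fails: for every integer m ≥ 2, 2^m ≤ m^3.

m = 10

A counterexample is any integer m ≥ 2 such that 2^m > m^3; we check each in order.
m = 2: 2^m = 4 and m^3 = 8, so 4 ≤ 8.
m = 3: 2^m = 8 and m^3 = 27, so 8 ≤ 27.
m = 4: 2^m = 16 and m^3 = 64, so 16 ≤ 64.
m = 5: 2^m = 32 and m^3 = 125, so 32 ≤ 125.
m = 6: 2^m = 64 and m^3 = 216, so 64 ≤ 216.
m = 7: 2^m = 128 and m^3 = 343, so 128 ≤ 343.
m = 8: 2^m = 256 and m^3 = 512, so 256 ≤ 512.
m = 9: 2^m = 512 and m^3 = 729, so 512 ≤ 729.
m = 10: 2^m = 1024 and m^3 = 1000, so 1024 > 1000.
Hence m = 10 is a counterexample.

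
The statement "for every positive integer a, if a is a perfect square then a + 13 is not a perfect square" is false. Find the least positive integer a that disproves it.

a = 36

a = 1: 1 + 13 = 14, not a perfect square.
a = 4: 4 + 13 = 17, not a perfect square.
a = 9: 9 + 13 = 22, not a perfect square.
a = 16: 16 + 13 = 29, not a perfect square.
a = 25: 25 + 13 = 38, not a perfect square.
a = 36: 36 = 6² and 36 + 13 = 49 = 7².
Thus a = 36 disproves the claim, and no smaller a works.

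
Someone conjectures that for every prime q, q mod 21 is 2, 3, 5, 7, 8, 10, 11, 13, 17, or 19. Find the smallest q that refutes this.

A counterexample is any prime q such that the claim fails; we check each in order.
For q = 2, 3, 5, 7, …, 23, 29, 31 the conclusion holds.
q = 37: 37 mod 21 = 16 — not in {2, 3, 5, 7, 8, 10, 11, 13, 17, 19}.

q = 37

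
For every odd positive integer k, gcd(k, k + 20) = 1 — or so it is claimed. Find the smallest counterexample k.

A counterexample is any odd positive integer k such that gcd(k, k + 20) > 1; we check each in order.
For k = 1, 3 the conclusion holds.
k = 5: gcd(5, 25) = 5.
So k = 5 is the smallest counterexample.

k = 5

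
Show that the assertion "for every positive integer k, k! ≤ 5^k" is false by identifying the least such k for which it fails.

k = 12

Check each positive integer k in order until k! > 5^k.
For k = 1, 2, 3, 4, …, 9, 10, 11 the conclusion holds.
k = 12: k! = 479001600 and 5^k = 244140625, so 479001600 > 244140625.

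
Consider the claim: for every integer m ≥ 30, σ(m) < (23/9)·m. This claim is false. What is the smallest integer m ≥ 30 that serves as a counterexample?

m = 48

For m = 30, 31, 32, 33, …, 45, 46, 47 the conclusion holds.
m = 48: σ(48) = 124; 124 ≥ 368/3.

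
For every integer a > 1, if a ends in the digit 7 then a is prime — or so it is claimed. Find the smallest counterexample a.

a = 27

A counterexample is any integer a > 1 such that a ends in the digit 7 but a is not prime; we check each in order.
For a = 7, 17 the conclusion holds.
a = 27: 27 ends in 7; 27 = 3 × 9, composite.
Thus a = 27 disproves the claim, and no smaller a works.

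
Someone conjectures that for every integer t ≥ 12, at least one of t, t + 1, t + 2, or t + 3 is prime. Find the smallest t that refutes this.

For t = 12, 13, 14, 15, …, 21, 22, 23 the conclusion holds.
t = 24: 24 = 2 × 12; 25 = 5 × 5; 26 = 2 × 13; 27 = 3 × 9 — all composite.

t = 24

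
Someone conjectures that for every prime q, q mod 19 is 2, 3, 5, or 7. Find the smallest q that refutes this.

q = 11

Check each prime q in order until the claim fails.
The first 4 eligible values, up to q = 7, all satisfy the conclusion.
q = 11: 11 mod 19 = 11 — not in {2, 3, 5, 7}.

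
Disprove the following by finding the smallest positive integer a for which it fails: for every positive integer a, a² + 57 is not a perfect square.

a = 8

a = 1: 1² + 57 = 58, not a perfect square.
a = 2: 2² + 57 = 61, not a perfect square.
a = 3: 3² + 57 = 66, not a perfect square.
a = 4: 4² + 57 = 73, not a perfect square.
a = 5: 5² + 57 = 82, not a perfect square.
a = 6: 6² + 57 = 93, not a perfect square.
a = 7: 7² + 57 = 106, not a perfect square.
a = 8: 8² + 57 = 121 = 11², a perfect square.
So a = 8 is the smallest counterexample.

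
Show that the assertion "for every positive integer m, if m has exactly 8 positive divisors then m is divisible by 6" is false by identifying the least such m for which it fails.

m = 40

A counterexample is any positive integer m such that m has exactly 8 positive divisors but m is not divisible by 6; we check each in order.
For m = 24, 30 the conclusion holds.
m = 40: τ(40) = 8; 40 mod 6 = 4.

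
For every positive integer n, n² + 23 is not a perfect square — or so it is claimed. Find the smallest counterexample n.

The first 10 eligible values, up to n = 10, all satisfy the conclusion.
n = 11: 11² + 23 = 144 = 12², a perfect square.
Hence n = 11 is a counterexample.

n = 11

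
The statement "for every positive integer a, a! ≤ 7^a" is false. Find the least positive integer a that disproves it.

Check each positive integer a in order until a! > 7^a.
For a = 1, 2, 3, 4, …, 14, 15, 16 the conclusion holds.
a = 17: a! = 355687428096000 and 7^a = 232630513987207, so 355687428096000 > 232630513987207.
Thus a = 17 disproves the claim, and no smaller a works.

a = 17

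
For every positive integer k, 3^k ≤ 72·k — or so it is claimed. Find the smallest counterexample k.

We need the least positive integer k for which 3^k > 72·k.
k = 1: 3^k = 3 and 72·k = 72, so 3 ≤ 72.
k = 2: 3^k = 9 and 72·k = 144, so 9 ≤ 144.
k = 3: 3^k = 27 and 72·k = 216, so 27 ≤ 216.
k = 4: 3^k = 81 and 72·k = 288, so 81 ≤ 288.
k = 5: 3^k = 243 and 72·k = 360, so 243 ≤ 360.
k = 6: 3^k = 729 and 72·k = 432, so 729 > 432.
Thus k = 6 disproves the claim, and no smaller k works.

k = 6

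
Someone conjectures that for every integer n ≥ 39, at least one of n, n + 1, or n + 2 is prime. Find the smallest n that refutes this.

Check each integer n ≥ 39 in order until n, n + 1, n + 2 are all composite.
n = 39: 41 is prime.
n = 40: 41 is prime.
n = 41: 41 is prime.
n = 42: 43 is prime.
n = 43: 43 is prime.
n = 44: 44 = 2 × 22; 45 = 3 × 15; 46 = 2 × 23 — all composite.
Thus n = 44 disproves the claim, and no smaller n works.

n = 44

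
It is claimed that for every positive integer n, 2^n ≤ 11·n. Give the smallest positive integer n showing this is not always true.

n = 7

For n = 1, 2, 3, 4, 5, 6 the conclusion holds.
n = 7: 2^n = 128 and 11·n = 77, so 128 > 77.
Thus n = 7 disproves the claim, and no smaller n works.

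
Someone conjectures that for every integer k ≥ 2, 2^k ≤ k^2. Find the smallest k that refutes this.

k = 5

For k = 2, 3, 4 the conclusion holds.
k = 5: 2^k = 32 and k^2 = 25, so 32 > 25.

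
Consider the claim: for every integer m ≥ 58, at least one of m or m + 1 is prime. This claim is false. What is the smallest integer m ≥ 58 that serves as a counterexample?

A counterexample is any integer m ≥ 58 such that m, m + 1 are both composite; we check each in order.
The first 4 eligible values, up to m = 61, all satisfy the conclusion.
m = 62: 62 = 2 × 31; 63 = 3 × 21 — both composite.
Hence m = 62 is a counterexample.

m = 62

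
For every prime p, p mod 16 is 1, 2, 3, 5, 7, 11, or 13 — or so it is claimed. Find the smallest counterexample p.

p = 31

We need the least prime p for which the claim fails.
For p = 2, 3, 5, 7, 11, 13, 17, 19, 23, 29 the conclusion holds.
p = 31: 31 mod 16 = 15 — not in {1, 2, 3, 5, 7, 11, 13}.
Thus p = 31 disproves the claim, and no smaller p works.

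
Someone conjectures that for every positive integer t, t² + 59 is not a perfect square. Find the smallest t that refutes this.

t = 29

We need the least positive integer t for which t² + 59 is a perfect square.
The first 28 eligible values, up to t = 28, all satisfy the conclusion.
t = 29: 29² + 59 = 900 = 30², a perfect square.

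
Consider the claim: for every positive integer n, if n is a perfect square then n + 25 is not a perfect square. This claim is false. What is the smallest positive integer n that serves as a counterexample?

Check each positive integer n in order until n is a perfect square but n + 25 is a perfect square.
For n = 1, 4, 9, 16, …, 81, 100, 121 the conclusion holds.
n = 144: 144 = 12² and 144 + 25 = 169 = 13².

n = 144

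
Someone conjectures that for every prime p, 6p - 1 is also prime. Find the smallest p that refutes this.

p = 11

Check each prime p in order until 6p - 1 is not prime.
For p = 2, 3, 5, 7 the conclusion holds.
p = 11: 6p - 1 = 65 = 5 × 13, not prime.
Thus p = 11 disproves the claim, and no smaller p works.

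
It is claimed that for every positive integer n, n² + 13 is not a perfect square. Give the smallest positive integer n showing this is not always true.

n = 6

A counterexample is any positive integer n such that n² + 13 is a perfect square; we check each in order.
n = 1: 1² + 13 = 14, not a perfect square.
n = 2: 2² + 13 = 17, not a perfect square.
n = 3: 3² + 13 = 22, not a perfect square.
n = 4: 4² + 13 = 29, not a perfect square.
n = 5: 5² + 13 = 38, not a perfect square.
n = 6: 6² + 13 = 49 = 7², a perfect square.
Hence n = 6 is a counterexample.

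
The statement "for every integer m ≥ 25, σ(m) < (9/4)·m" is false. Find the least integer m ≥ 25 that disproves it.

m = 30

m = 25: σ(25) = 31; 31 < 225/4.
m = 26: σ(26) = 42; 42 < 117/2.
m = 27: σ(27) = 40; 40 < 243/4.
m = 28: σ(28) = 56; 56 < 63.
m = 29: σ(29) = 30; 30 < 261/4.
m = 30: σ(30) = 72; 72 ≥ 135/2.
Thus m = 30 disproves the claim, and no smaller m works.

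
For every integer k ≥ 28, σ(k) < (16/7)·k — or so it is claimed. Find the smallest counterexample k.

k = 28: σ(28) = 56; 56 < 64.
k = 29: σ(29) = 30; 30 < 464/7.
k = 30: σ(30) = 72; 72 ≥ 480/7.

k = 30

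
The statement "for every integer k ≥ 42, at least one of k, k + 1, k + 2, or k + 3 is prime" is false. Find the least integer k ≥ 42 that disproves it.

k = 48

k = 42: 43 is prime.
k = 43: 43 is prime.
k = 44: 47 is prime.
k = 45: 47 is prime.
k = 46: 47 is prime.
k = 47: 47 is prime.
k = 48: 48 = 2 × 24; 49 = 7 × 7; 50 = 2 × 25; 51 = 3 × 17 — all composite.
Hence k = 48 is a counterexample.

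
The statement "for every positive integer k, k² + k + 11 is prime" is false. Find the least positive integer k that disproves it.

The first 9 eligible values, up to k = 9, all satisfy the conclusion.
k = 10: k² + k + 11 = 121 = 11 × 11, composite.

k = 10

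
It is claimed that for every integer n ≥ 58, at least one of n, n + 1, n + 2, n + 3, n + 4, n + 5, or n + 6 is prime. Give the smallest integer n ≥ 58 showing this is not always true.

n = 90

For n = 58, 59, 60, 61, …, 87, 88, 89 the conclusion holds.
n = 90: 90 = 2 × 45; 91 = 7 × 13; 92 = 2 × 46; 93 = 3 × 31; 94 = 2 × 47; 95 = 5 × 19; 96 = 2 × 48 — all composite.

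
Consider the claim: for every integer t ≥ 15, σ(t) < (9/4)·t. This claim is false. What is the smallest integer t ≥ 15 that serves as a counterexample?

The first 9 eligible values, up to t = 23, all satisfy the conclusion.
t = 24: σ(24) = 60; 60 ≥ 54.

t = 24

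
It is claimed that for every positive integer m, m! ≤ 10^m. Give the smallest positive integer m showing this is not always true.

m = 25

The first 24 eligible values, up to m = 24, all satisfy the conclusion.
m = 25: m! = 15511210043330985984000000 and 10^m = 10000000000000000000000000, so 15511210043330985984000000 > 10000000000000000000000000.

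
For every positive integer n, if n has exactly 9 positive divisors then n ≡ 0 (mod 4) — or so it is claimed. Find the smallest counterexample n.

n = 225

Check each positive integer n in order until n has exactly 9 positive divisors but the claim fails.
For n = 36, 100, 196 the conclusion holds.
n = 225: τ(225) = 9; 225 ≡ 1 (mod 4).
So n = 225 is the smallest counterexample.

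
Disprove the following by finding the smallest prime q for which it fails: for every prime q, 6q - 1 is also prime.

q = 11

Check each prime q in order until 6q - 1 is not prime.
The first 4 eligible values, up to q = 7, all satisfy the conclusion.
q = 11: 6q - 1 = 65 = 5 × 13, not prime.
So q = 11 is the smallest counterexample.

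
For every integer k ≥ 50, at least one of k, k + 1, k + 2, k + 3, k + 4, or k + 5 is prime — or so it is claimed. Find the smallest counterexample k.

We need the least integer k ≥ 50 for which k, k + 1, k + 2, k + 3, k + 4, k + 5 are all composite.
For k = 50, 51, 52, 53, …, 87, 88, 89 the conclusion holds.
k = 90: 90 = 2 × 45; 91 = 7 × 13; 92 = 2 × 46; 93 = 3 × 31; 94 = 2 × 47; 95 = 5 × 19 — all composite.
Thus k = 90 disproves the claim, and no smaller k works.

k = 90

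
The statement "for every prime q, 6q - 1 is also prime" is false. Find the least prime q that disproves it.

Check each prime q in order until 6q - 1 is not prime.
The first 4 eligible values, up to q = 7, all satisfy the conclusion.
q = 11: 6q - 1 = 65 = 5 × 13, not prime.

q = 11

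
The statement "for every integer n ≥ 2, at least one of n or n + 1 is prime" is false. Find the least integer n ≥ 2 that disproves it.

A counterexample is any integer n ≥ 2 such that n, n + 1 are both composite; we check each in order.
The first 6 eligible values, up to n = 7, all satisfy the conclusion.
n = 8: 8 = 2 × 4; 9 = 3 × 3 — both composite.

n = 8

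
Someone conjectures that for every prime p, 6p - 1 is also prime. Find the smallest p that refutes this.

p = 11

p = 2: 6p - 1 = 11, prime.
p = 3: 6p - 1 = 17, prime.
p = 5: 6p - 1 = 29, prime.
p = 7: 6p - 1 = 41, prime.
p = 11: 6p - 1 = 65 = 5 × 13, not prime.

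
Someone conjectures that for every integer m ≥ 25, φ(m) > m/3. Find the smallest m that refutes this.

m = 30

We need the least integer m ≥ 25 for which the claim fails.
The first 5 eligible values, up to m = 29, all satisfy the conclusion.
m = 30: φ(30) = 8 and 30/3 = 10, so φ(30) ≤ 30/3.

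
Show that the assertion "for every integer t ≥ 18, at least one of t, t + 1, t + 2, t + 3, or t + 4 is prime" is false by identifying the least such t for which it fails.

t = 18: 19 is prime.
t = 19: 19 is prime.
t = 20: 23 is prime.
t = 21: 23 is prime.
t = 22: 23 is prime.
t = 23: 23 is prime.
t = 24: 24 = 2 × 12; 25 = 5 × 5; 26 = 2 × 13; 27 = 3 × 9; 28 = 2 × 14 — all composite.
Hence t = 24 is a counterexample.

t = 24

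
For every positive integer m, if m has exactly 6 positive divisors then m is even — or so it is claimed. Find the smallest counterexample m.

m = 45

For m = 12, 18, 20, 28, 32, 44 the conclusion holds.
m = 45: divisors of 45: 1, 3, 5, 9, 15, 45; 45 is odd.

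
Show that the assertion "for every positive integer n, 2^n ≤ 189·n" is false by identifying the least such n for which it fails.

For n = 1, 2, 3, 4, …, 9, 10, 11 the conclusion holds.
n = 12: 2^n = 4096 and 189·n = 2268, so 4096 > 2268.
Hence n = 12 is a counterexample.

n = 12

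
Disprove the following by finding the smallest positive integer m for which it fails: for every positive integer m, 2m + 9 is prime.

A counterexample is any positive integer m such that 2m + 9 is not prime; we check each in order.
For m = 1, 2 the conclusion holds.
m = 3: 2m + 9 = 15 = 3 × 5, composite.

m = 3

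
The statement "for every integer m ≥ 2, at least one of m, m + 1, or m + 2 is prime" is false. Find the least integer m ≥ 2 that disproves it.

For m = 2, 3, 4, 5, 6, 7 the conclusion holds.
m = 8: 8 = 2 × 4; 9 = 3 × 3; 10 = 2 × 5 — all composite.

m = 8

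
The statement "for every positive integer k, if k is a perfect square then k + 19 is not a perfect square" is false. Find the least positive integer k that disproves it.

We need the least positive integer k for which k is a perfect square but k + 19 is a perfect square.
k = 1: 1 + 19 = 20, not a perfect square.
k = 4: 4 + 19 = 23, not a perfect square.
k = 9: 9 + 19 = 28, not a perfect square.
k = 16: 16 + 19 = 35, not a perfect square.
k = 25: 25 + 19 = 44, not a perfect square.
k = 36: 36 + 19 = 55, not a perfect square.
k = 49: 49 + 19 = 68, not a perfect square.
k = 64: 64 + 19 = 83, not a perfect square.
k = 81: 81 = 9² and 81 + 19 = 100 = 10².

k = 81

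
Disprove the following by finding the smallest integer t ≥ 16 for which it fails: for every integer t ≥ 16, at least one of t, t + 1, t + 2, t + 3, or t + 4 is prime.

A counterexample is any integer t ≥ 16 such that t, t + 1, t + 2, t + 3, t + 4 are all composite; we check each in order.
The first 8 eligible values, up to t = 23, all satisfy the conclusion.
t = 24: 24 = 2 × 12; 25 = 5 × 5; 26 = 2 × 13; 27 = 3 × 9; 28 = 2 × 14 — all composite.
Hence t = 24 is a counterexample.

t = 24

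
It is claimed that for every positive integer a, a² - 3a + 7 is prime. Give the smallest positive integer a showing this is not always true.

We need the least positive integer a for which a² - 3a + 7 is not prime.
The first 5 eligible values, up to a = 5, all satisfy the conclusion.
a = 6: a² - 3a + 7 = 25 = 5 × 5, composite.
Thus a = 6 disproves the claim, and no smaller a works.

a = 6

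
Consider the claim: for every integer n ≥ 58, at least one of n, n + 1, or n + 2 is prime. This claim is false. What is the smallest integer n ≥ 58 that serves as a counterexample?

The first 4 eligible values, up to n = 61, all satisfy the conclusion.
n = 62: 62 = 2 × 31; 63 = 3 × 21; 64 = 2 × 32 — all composite.
Hence n = 62 is a counterexample.

n = 62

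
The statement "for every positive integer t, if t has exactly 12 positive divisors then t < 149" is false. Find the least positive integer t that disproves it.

A counterexample is any positive integer t such that t has exactly 12 positive divisors but the claim fails; we check each in order.
For t = 60, 72, 84, 90, 96, 108, 126, 132, 140 the conclusion holds.
t = 150: τ(150) = 12; 150 ≥ 149.

t = 150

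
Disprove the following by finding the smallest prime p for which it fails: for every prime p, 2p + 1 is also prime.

p = 7

We need the least prime p for which 2p + 1 is not prime.
p = 2: 2p + 1 = 5, prime.
p = 3: 2p + 1 = 7, prime.
p = 5: 2p + 1 = 11, prime.
p = 7: 2p + 1 = 15 = 3 × 5, not prime.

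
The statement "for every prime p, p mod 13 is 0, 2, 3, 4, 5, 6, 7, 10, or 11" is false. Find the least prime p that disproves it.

We need the least prime p for which the claim fails.
The first 14 eligible values, up to p = 43, all satisfy the conclusion.
p = 47: 47 mod 13 = 8 — not in {0, 2, 3, 4, 5, 6, 7, 10, 11}.
So p = 47 is the smallest counterexample.

p = 47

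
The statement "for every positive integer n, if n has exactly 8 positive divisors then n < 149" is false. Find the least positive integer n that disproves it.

We need the least positive integer n for which n has exactly 8 positive divisors but the claim fails.
The first 20 eligible values, up to n = 138, all satisfy the conclusion.
n = 152: τ(152) = 8; 152 ≥ 149.

n = 152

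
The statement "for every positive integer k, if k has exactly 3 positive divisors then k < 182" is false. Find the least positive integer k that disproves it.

k = 289

The first 6 eligible values, up to k = 169, all satisfy the conclusion.
k = 289: τ(289) = 3; 289 ≥ 182.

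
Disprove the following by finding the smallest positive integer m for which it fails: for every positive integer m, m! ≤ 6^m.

We need the least positive integer m for which m! > 6^m.
The first 13 eligible values, up to m = 13, all satisfy the conclusion.
m = 14: m! = 87178291200 and 6^m = 78364164096, so 87178291200 > 78364164096.
So m = 14 is the smallest counterexample.

m = 14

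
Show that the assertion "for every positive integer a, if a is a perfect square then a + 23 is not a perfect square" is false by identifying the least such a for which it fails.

A counterexample is any positive integer a such that a is a perfect square but a + 23 is a perfect square; we check each in order.
For a = 1, 4, 9, 16, 25, 36, 49, 64, 81, 100 the conclusion holds.
a = 121: 121 = 11² and 121 + 23 = 144 = 12².

a = 121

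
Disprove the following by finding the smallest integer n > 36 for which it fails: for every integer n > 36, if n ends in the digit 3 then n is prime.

For n = 43, 53 the conclusion holds.
n = 63: 63 ends in 3; 63 = 3 × 21, composite.
Thus n = 63 disproves the claim, and no smaller n works.

n = 63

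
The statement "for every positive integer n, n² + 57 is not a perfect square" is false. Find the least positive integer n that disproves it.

We need the least positive integer n for which n² + 57 is a perfect square.
For n = 1, 2, 3, 4, 5, 6, 7 the conclusion holds.
n = 8: 8² + 57 = 121 = 11², a perfect square.

n = 8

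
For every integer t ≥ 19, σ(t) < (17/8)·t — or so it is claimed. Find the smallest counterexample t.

We need the least integer t ≥ 19 for which the claim fails.
The first 5 eligible values, up to t = 23, all satisfy the conclusion.
t = 24: σ(24) = 60; 60 ≥ 51.

t = 24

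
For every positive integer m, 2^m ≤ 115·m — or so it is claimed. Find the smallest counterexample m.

The first 10 eligible values, up to m = 10, all satisfy the conclusion.
m = 11: 2^m = 2048 and 115·m = 1265, so 2048 > 1265.
Hence m = 11 is a counterexample.

m = 11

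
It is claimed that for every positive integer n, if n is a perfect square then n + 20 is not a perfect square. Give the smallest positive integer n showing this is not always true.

n = 16

Check each positive integer n in order until n is a perfect square but n + 20 is a perfect square.
For n = 1, 4, 9 the conclusion holds.
n = 16: 16 = 4² and 16 + 20 = 36 = 6².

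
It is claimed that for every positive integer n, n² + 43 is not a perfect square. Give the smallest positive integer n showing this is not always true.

n = 21

The first 20 eligible values, up to n = 20, all satisfy the conclusion.
n = 21: 21² + 43 = 484 = 22², a perfect square.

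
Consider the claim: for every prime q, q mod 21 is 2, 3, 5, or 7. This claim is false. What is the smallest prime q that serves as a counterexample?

For q = 2, 3, 5, 7 the conclusion holds.
q = 11: 11 mod 21 = 11 — not in {2, 3, 5, 7}.

q = 11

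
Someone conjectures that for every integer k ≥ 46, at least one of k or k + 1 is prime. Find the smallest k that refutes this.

k = 46: 47 is prime.
k = 47: 47 is prime.
k = 48: 48 = 2 × 24; 49 = 7 × 7 — both composite.

k = 48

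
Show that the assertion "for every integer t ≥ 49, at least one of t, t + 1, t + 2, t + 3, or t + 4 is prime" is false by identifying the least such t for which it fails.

t = 54

Check each integer t ≥ 49 in order until t, t + 1, t + 2, t + 3, t + 4 are all composite.
For t = 49, 50, 51, 52, 53 the conclusion holds.
t = 54: 54 = 2 × 27; 55 = 5 × 11; 56 = 2 × 28; 57 = 3 × 19; 58 = 2 × 29 — all composite.
Hence t = 54 is a counterexample.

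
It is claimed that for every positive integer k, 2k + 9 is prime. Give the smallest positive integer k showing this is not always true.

k = 3

k = 1: 2k + 9 = 11, prime.
k = 2: 2k + 9 = 13, prime.
k = 3: 2k + 9 = 15 = 3 × 5, composite.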